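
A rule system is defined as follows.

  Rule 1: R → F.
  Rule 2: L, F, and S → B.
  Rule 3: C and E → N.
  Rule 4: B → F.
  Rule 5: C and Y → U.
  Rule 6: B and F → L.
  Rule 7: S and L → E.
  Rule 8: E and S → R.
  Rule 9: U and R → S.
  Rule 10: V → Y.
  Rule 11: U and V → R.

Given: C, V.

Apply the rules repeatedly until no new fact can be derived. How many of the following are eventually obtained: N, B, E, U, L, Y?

V holds, so Y follows (Rule 10).
C and Y hold, so U follows (Rule 5).
N would need C and E (Rule 3), but E is never established.
B would need L, F, and S (Rule 2), but L is never established.
E would need S and L (Rule 7), but L is never established.
U: reached.
L would need B and F (Rule 6), but B is never established.
Y: reached.
Reached: U and Y — 2 of the 6.

2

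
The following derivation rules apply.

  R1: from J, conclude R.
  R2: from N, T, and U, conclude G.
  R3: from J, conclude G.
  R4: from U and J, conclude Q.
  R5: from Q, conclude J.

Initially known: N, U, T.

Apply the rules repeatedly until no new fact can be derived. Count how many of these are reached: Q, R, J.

Q would need U and J (R4), but J is never established.
R would need J (R1), but J is never established.
J would need Q (R5), but Q is never established.
None of the 3 are reached.

0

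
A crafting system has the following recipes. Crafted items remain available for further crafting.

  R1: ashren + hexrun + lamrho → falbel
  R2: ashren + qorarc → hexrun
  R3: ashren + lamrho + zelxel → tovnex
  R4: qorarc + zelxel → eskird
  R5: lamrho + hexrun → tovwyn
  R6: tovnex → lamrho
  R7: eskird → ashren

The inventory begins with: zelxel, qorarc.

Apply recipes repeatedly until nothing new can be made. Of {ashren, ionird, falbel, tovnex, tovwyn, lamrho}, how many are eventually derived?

1

Using R4, qorarc and zelxel make eskird.
eskird → ashren (R7).
ashren: reached.
No rule produces ionird, and it is not given.
falbel would need ashren, hexrun, and lamrho (R1), but lamrho is never obtained.
tovnex would need ashren, lamrho, and zelxel (R3), but lamrho is never obtained.
tovwyn would need lamrho and hexrun (R5), but lamrho is never obtained.
lamrho would need tovnex (R6), but tovnex is never obtained.
Reached: ashren — 1 of the 6.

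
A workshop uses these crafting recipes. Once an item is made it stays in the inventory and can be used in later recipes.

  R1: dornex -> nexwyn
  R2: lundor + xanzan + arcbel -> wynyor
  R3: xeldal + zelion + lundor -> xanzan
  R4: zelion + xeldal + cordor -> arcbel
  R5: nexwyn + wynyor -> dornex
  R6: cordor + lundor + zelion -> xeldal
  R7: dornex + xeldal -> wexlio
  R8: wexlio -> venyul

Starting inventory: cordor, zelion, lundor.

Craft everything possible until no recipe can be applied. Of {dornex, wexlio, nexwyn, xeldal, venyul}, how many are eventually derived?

Using R6, cordor, lundor, and zelion make xeldal.
dornex would need nexwyn and wynyor (R5), but nexwyn is never obtained.
wexlio would need dornex and xeldal (R7), but dornex is never obtained.
nexwyn would need dornex (R1), but dornex is never obtained.
xeldal: reached.
venyul would need wexlio (R8), but wexlio is never obtained.
Reached: xeldal — 1 of the 5.

1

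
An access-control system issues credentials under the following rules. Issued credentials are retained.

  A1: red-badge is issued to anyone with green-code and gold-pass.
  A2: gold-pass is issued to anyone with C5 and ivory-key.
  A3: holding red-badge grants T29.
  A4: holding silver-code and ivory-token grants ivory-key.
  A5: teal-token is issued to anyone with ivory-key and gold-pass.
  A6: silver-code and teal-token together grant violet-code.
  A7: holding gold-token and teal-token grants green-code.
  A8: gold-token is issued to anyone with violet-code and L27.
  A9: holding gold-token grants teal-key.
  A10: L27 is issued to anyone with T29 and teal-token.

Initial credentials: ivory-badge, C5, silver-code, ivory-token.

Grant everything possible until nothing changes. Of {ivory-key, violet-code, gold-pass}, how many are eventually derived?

Holding silver-code and ivory-token grants ivory-key (A4).
Holding C5 and ivory-key grants gold-pass (A2).
Holding ivory-key and gold-pass grants teal-token (A5).
Holding silver-code and teal-token grants violet-code (A6).
ivory-key: reached.
violet-code: reached.
gold-pass: reached.
All 3 are reached.

3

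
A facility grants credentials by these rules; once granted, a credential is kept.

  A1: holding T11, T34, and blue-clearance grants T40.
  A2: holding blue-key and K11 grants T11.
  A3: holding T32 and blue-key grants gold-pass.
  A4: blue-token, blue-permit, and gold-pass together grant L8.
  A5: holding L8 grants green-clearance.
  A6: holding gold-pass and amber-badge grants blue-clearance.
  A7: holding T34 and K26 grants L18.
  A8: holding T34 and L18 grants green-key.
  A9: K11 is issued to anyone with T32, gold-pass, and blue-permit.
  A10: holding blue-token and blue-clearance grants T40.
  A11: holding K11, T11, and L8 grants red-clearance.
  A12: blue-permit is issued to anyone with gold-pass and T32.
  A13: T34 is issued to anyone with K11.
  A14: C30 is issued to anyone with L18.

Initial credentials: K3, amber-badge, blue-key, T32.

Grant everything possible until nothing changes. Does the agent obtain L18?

L18 would need T34 and K26 (A7), but K26 is never granted.

No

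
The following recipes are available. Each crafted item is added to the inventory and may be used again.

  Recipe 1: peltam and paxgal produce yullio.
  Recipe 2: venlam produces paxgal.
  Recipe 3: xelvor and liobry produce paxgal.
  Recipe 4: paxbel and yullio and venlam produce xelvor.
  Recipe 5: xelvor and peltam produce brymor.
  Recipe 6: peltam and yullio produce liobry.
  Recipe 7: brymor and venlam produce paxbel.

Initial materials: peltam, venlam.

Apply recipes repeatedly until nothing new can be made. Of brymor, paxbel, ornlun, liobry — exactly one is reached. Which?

liobry

venlam → paxgal (Recipe 2).
peltam and paxgal → yullio (Recipe 1).
peltam and yullio → liobry (Recipe 6).
brymor would need xelvor and peltam (Recipe 5), but xelvor is never obtained. No rule produces ornlun, and it is not given. paxbel would need brymor and venlam (Recipe 7), but brymor is never obtained.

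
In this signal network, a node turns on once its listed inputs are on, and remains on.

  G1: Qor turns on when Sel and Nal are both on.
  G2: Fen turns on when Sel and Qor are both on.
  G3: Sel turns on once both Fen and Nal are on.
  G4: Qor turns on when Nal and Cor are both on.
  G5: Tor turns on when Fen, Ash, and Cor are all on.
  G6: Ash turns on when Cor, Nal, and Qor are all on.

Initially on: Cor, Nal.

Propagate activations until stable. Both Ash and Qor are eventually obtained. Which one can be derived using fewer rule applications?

Qor: Nal and Cor are on, so Qor turns on (G4). [1 rule application]
Ash: G4: Nal and Cor on → Qor on. Cor, Nal, and Qor are on, so Ash turns on (G6). [2 rule applications]
Qor needs fewer.

Qor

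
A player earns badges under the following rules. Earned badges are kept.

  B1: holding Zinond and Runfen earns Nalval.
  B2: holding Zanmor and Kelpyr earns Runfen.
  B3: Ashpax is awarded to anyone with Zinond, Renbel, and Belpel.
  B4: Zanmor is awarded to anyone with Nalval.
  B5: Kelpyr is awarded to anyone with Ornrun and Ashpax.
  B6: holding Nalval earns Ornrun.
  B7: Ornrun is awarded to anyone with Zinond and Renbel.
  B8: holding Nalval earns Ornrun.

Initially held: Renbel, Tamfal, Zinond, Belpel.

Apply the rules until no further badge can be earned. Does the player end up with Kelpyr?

With Zinond and Renbel, Ornrun is earned (B7).
With Zinond, Renbel, and Belpel, Ashpax is earned (B3).
With Ornrun and Ashpax, Kelpyr is earned (B5).

Yes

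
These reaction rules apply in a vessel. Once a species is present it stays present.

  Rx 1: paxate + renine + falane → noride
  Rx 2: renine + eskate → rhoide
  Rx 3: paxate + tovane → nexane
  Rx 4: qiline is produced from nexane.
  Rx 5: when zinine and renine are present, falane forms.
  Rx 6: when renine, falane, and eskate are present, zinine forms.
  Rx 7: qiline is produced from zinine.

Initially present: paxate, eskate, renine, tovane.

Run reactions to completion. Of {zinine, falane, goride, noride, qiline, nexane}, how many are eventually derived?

paxate and tovane present → nexane forms (Rx 3).
nexane present → qiline forms (Rx 4).
zinine would need renine, falane, and eskate (Rx 6), but falane never forms.
falane would need zinine and renine (Rx 5), but zinine never forms.
No rule produces goride, and it is not given.
noride would need paxate, renine, and falane (Rx 1), but falane never forms.
qiline: reached.
nexane: reached.
Reached: qiline and nexane — 2 of the 6.

2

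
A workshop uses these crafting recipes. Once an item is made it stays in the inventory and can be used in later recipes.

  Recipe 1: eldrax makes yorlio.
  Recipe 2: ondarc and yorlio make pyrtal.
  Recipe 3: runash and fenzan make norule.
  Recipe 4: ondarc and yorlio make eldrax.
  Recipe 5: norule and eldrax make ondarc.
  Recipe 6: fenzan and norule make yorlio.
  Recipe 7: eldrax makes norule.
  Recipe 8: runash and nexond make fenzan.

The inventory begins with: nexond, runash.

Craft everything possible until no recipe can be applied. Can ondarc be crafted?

ondarc would need norule and eldrax (Recipe 5), but eldrax is never obtained.

No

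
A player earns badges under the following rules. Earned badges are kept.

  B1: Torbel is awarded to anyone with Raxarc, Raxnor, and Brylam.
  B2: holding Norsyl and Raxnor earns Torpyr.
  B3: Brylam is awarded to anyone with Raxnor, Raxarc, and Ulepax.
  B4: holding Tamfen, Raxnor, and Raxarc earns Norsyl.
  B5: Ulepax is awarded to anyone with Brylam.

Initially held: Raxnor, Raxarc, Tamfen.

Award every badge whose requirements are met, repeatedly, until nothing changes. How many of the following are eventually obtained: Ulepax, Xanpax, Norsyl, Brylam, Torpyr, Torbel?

2

With Tamfen, Raxnor, and Raxarc, Norsyl is earned (B4).
With Norsyl and Raxnor, Torpyr is earned (B2).
Ulepax would need Brylam (B5), but Brylam is never earned.
No rule produces Xanpax, and it is not given.
Norsyl: reached.
Brylam would need Raxnor, Raxarc, and Ulepax (B3), but Ulepax is never earned.
Torpyr: reached.
Torbel would need Raxarc, Raxnor, and Brylam (B1), but Brylam is never earned.
Reached: Norsyl and Torpyr — 2 of the 6.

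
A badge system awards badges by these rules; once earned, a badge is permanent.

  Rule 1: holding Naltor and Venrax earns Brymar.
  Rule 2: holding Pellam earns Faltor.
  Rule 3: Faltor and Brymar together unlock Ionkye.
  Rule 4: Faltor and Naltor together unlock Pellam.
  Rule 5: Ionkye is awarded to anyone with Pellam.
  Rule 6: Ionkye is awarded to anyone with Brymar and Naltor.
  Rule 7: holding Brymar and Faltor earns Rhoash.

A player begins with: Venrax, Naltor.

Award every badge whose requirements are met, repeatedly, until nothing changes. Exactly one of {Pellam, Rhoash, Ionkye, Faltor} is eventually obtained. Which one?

Ionkye

With Naltor and Venrax, Brymar is earned (Rule 1).
With Brymar and Naltor, Ionkye is earned (Rule 6).
Faltor would need Pellam (Rule 2), but Pellam is never earned. Rhoash would need Brymar and Faltor (Rule 7), but Faltor is never earned. Pellam would need Faltor and Naltor (Rule 4), but Faltor is never earned.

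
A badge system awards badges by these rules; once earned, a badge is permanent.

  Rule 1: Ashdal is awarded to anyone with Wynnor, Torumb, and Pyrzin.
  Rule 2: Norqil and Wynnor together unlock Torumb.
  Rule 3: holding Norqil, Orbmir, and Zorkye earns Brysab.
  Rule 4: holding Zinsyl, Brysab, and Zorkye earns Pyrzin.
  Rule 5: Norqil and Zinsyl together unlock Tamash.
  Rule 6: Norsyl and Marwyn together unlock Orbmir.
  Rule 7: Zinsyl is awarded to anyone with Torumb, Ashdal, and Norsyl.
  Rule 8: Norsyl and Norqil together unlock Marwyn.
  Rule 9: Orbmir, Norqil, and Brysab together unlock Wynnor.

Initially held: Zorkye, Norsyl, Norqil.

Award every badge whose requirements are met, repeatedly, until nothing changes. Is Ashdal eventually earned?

No

Ashdal would need Wynnor, Torumb, and Pyrzin (Rule 1), but Pyrzin is never earned.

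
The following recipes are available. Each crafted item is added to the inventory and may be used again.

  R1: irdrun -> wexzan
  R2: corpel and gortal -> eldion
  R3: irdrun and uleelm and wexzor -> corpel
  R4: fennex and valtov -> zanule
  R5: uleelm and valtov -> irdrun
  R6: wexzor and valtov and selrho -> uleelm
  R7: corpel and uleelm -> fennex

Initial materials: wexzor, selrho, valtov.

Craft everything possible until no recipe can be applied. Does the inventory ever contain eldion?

eldion would need corpel and gortal (R2), but gortal is never obtained.

No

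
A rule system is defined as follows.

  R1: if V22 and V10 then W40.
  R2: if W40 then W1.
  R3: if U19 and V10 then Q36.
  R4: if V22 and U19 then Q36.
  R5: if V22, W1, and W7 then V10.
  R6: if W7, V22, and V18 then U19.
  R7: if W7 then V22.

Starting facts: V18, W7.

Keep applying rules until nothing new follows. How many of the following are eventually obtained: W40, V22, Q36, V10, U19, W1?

W7 holds, so V22 follows (R7).
W7, V22, and V18 hold, so U19 follows (R6).
From V22 and U19, R4 gives Q36.
W40 would need V22 and V10 (R1), but V10 is never established.
V22: reached.
Q36: reached.
V10 would need V22, W1, and W7 (R5), but W1 is never established.
U19: reached.
W1 would need W40 (R2), but W40 is never established.
Reached: V22, Q36, and U19 — 3 of the 6.

3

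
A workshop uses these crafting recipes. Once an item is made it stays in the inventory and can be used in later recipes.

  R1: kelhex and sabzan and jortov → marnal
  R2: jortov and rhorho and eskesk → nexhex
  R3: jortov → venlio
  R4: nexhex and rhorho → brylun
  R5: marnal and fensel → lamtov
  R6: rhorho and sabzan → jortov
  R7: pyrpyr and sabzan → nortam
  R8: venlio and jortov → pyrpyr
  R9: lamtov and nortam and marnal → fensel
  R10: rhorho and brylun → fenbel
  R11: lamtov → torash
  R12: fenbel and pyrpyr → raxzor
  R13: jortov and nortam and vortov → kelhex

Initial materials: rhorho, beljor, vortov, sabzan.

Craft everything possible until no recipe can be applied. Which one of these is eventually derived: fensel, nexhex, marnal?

Using R6, rhorho and sabzan make jortov.
Using R3, jortov makes venlio.
Using R8, venlio and jortov make pyrpyr.
Using R7, pyrpyr and sabzan make nortam.
jortov and nortam and vortov → kelhex (R13).
kelhex and sabzan and jortov → marnal (R1).
nexhex would need jortov, rhorho, and eskesk (R2), but eskesk is never obtained. fensel would need lamtov, nortam, and marnal (R9), but lamtov is never obtained.

marnal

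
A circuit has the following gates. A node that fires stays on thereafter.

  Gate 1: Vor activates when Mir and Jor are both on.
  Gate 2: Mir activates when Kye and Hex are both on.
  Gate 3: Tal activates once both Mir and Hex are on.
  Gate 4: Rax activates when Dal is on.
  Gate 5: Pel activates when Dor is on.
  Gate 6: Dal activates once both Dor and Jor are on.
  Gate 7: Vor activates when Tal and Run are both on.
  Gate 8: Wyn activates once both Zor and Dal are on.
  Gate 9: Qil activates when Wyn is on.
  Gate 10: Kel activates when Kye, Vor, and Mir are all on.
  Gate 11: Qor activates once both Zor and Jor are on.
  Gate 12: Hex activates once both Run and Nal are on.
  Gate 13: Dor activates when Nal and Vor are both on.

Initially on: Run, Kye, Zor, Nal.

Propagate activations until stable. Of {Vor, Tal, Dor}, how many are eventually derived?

3

Gate 12: Run and Nal on → Hex on.
Gate 2: Kye and Hex on → Mir on.
Mir and Hex are on, so Tal activates (Gate 3).
Tal and Run are on, so Vor activates (Gate 7).
Nal and Vor are on, so Dor activates (Gate 13).
Vor: reached.
Tal: reached.
Dor: reached.
All 3 are reached.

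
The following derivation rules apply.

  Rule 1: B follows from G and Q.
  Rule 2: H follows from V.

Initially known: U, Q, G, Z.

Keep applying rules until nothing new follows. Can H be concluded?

No

H would need V (Rule 2), but V is never established.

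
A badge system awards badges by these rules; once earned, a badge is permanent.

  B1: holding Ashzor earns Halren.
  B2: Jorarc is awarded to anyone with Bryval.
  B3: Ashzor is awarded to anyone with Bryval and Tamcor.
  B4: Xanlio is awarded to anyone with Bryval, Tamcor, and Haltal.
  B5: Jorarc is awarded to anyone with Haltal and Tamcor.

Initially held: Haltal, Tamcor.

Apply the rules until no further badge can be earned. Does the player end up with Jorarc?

Yes

With Haltal and Tamcor, Jorarc is earned (B5).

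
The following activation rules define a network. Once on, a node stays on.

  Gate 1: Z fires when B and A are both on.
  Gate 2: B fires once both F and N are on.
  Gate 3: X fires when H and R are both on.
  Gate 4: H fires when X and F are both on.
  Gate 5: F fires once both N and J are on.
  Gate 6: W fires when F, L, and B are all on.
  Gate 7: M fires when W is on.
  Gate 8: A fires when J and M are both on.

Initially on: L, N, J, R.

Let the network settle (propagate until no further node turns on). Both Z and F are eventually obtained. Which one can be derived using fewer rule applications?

F

F: Gate 5: N and J on → F on. [1 rule application]
Z: Gate 5: N and J on → F on. F and N are on, so B fires (Gate 2). Gate 6: F, L, and B on → W on. W is on, so M fires (Gate 7). J and M are on, so A fires (Gate 8). Gate 1: B and A on → Z on. [6 rule applications]
F needs fewer.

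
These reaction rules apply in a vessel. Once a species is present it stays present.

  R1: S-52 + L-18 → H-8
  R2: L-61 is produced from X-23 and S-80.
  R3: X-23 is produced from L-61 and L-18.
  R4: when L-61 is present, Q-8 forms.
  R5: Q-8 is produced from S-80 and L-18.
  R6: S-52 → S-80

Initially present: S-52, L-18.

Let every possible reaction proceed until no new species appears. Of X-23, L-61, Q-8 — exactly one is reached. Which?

Q-8

S-52 present → S-80 forms (R6).
S-80 and L-18 present → Q-8 forms (R5).
L-61 would need X-23 and S-80 (R2), but X-23 never forms. X-23 would need L-61 and L-18 (R3), but L-61 never forms.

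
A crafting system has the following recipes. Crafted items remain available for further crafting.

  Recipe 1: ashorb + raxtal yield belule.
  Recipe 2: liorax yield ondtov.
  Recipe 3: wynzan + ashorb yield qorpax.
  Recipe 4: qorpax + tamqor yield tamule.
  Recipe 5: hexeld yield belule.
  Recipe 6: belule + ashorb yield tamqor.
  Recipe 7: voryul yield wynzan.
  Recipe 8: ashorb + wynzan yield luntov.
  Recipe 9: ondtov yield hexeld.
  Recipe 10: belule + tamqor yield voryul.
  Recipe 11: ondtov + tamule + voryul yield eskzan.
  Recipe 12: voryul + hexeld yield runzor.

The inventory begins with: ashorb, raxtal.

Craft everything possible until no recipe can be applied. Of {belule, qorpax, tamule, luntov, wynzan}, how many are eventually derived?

ashorb + raxtal → belule (Recipe 1).
belule + ashorb → tamqor (Recipe 6).
belule + tamqor → voryul (Recipe 10).
Using Recipe 7, voryul makes wynzan.
wynzan + ashorb → qorpax (Recipe 3).
Using Recipe 8, ashorb and wynzan make luntov.
Using Recipe 4, qorpax and tamqor make tamule.
belule: reached.
qorpax: reached.
tamule: reached.
luntov: reached.
wynzan: reached.
All 5 are reached.

5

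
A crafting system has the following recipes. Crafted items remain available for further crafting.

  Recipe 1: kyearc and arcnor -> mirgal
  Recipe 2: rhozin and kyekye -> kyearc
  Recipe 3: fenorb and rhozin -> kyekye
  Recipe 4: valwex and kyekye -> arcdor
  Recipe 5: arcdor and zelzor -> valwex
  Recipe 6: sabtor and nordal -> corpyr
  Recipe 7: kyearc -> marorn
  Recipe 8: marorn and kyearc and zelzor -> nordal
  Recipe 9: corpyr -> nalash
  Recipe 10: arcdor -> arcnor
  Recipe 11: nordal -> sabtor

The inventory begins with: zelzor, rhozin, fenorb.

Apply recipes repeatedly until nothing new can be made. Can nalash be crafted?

Yes

fenorb and rhozin -> kyekye (Recipe 3).
rhozin and kyekye -> kyearc (Recipe 2).
Using Recipe 7, kyearc makes marorn.
Using Recipe 8, marorn, kyearc, and zelzor make nordal.
Using Recipe 11, nordal makes sabtor.
Using Recipe 6, sabtor and nordal make corpyr.
Using Recipe 9, corpyr makes nalash.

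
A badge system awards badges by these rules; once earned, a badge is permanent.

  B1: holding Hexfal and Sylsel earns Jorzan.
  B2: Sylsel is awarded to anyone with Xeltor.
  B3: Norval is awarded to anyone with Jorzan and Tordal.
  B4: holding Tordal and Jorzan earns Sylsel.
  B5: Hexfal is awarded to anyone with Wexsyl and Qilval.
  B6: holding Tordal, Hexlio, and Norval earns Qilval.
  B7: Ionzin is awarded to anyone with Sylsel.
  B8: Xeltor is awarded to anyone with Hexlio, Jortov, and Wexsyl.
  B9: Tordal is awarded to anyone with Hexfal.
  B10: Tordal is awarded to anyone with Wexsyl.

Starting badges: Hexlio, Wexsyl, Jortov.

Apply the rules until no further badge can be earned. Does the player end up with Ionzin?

With Hexlio, Jortov, and Wexsyl, Xeltor is earned (B8).
With Xeltor, Sylsel is earned (B2).
With Sylsel, Ionzin is earned (B7).

Yes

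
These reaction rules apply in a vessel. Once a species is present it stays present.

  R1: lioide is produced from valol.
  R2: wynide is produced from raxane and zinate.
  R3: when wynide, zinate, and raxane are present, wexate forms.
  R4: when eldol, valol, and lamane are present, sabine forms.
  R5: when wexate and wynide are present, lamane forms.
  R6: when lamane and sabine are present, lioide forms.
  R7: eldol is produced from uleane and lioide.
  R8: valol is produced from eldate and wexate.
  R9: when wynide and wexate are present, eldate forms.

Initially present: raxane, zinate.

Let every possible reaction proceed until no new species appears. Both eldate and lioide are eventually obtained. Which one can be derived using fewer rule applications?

eldate

eldate: raxane and zinate present → wynide forms (R2). wynide, zinate, and raxane present → wexate forms (R3). wynide and wexate present → eldate forms (R9). [3 rule applications]
lioide: raxane and zinate present → wynide forms (R2). wynide, zinate, and raxane present → wexate forms (R3). wynide and wexate present → eldate forms (R9). eldate and wexate present → valol forms (R8). valol present → lioide forms (R1). [5 rule applications]
eldate needs fewer.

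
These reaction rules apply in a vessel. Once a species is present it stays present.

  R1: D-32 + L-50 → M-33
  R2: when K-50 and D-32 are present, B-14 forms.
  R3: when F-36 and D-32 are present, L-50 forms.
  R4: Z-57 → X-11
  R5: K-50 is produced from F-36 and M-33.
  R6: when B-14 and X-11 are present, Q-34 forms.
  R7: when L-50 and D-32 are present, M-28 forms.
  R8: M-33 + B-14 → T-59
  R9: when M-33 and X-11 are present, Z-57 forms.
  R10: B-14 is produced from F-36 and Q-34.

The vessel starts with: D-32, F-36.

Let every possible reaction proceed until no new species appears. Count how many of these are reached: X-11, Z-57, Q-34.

X-11 would need Z-57 (R4), but Z-57 never forms.
Z-57 would need M-33 and X-11 (R9), but X-11 never forms.
Q-34 would need B-14 and X-11 (R6), but X-11 never forms.
None of the 3 are reached.

0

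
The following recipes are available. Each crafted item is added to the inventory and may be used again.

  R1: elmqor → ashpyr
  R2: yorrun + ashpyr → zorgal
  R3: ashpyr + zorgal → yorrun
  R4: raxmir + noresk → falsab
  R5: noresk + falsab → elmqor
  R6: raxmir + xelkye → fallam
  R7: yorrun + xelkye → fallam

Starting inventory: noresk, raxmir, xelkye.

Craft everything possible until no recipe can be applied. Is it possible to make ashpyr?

raxmir + noresk → falsab (R4).
noresk + falsab → elmqor (R5).
elmqor → ashpyr (R1).

Yes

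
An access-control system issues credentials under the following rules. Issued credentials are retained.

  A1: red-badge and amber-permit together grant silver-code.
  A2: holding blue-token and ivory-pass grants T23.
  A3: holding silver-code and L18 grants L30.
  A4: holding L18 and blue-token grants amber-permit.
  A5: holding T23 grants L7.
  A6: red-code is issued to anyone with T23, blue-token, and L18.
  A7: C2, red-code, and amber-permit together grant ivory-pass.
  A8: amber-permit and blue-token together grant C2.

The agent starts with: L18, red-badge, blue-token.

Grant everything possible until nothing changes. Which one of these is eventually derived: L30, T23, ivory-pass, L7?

L30

Holding L18 and blue-token grants amber-permit (A4).
Holding red-badge and amber-permit grants silver-code (A1).
Holding silver-code and L18 grants L30 (A3).
ivory-pass would need C2, red-code, and amber-permit (A7), but red-code is never granted. T23 would need blue-token and ivory-pass (A2), but ivory-pass is never granted. L7 would need T23 (A5), but T23 is never granted.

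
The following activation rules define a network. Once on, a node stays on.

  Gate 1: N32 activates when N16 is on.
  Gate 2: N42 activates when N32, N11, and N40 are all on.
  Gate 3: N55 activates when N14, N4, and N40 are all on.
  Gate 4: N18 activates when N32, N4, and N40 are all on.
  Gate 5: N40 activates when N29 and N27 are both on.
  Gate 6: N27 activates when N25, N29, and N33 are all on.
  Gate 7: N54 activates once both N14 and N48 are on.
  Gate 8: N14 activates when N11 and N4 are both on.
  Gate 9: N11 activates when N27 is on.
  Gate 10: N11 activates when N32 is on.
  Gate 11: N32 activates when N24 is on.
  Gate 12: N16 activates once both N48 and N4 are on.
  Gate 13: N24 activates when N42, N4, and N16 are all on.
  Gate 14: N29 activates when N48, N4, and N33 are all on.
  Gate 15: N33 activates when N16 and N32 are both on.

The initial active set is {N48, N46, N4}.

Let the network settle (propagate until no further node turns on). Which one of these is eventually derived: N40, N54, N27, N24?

N54

Gate 12: N48 and N4 on → N16 on.
N16 is on, so N32 activates (Gate 1).
N32 is on, so N11 activates (Gate 10).
N11 and N4 are on, so N14 activates (Gate 8).
N14 and N48 are on, so N54 activates (Gate 7).
N24 would need N42, N4, and N16 (Gate 13), but N42 never turns on. N40 would need N29 and N27 (Gate 5), but N27 never turns on. N27 would need N25, N29, and N33 (Gate 6), but N25 never turns on.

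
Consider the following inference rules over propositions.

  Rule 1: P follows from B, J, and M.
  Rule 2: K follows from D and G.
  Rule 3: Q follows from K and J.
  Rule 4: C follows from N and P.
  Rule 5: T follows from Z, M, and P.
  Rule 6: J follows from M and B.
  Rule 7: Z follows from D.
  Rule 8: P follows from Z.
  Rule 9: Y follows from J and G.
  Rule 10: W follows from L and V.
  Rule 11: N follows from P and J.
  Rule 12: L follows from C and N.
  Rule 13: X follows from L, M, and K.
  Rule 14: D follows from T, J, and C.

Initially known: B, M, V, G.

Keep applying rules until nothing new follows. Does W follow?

From M and B, Rule 6 gives J.
B, J, and M hold, so P follows (Rule 1).
From P and J, Rule 11 gives N.
From N and P, Rule 4 gives C.
From C and N, Rule 12 gives L.
L and V hold, so W follows (Rule 10).

Yes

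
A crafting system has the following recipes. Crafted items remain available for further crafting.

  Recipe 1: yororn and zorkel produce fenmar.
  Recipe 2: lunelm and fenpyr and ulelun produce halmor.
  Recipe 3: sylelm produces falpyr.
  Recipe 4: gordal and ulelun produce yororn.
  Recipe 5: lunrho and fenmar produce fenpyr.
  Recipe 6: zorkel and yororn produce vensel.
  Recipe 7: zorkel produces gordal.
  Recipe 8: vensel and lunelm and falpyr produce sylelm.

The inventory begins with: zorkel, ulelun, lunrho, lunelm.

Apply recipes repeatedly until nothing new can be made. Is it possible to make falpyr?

falpyr would need sylelm (Recipe 3), but sylelm is never obtained.

No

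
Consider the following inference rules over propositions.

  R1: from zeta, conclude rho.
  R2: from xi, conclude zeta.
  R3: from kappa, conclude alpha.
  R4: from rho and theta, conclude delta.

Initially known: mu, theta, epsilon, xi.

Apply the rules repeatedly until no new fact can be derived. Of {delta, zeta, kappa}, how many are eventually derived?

2

From xi, R2 gives zeta.
zeta holds, so rho follows (R1).
From rho and theta, R4 gives delta.
delta: reached.
zeta: reached.
No rule produces kappa, and it is not given.
Reached: delta and zeta — 2 of the 3.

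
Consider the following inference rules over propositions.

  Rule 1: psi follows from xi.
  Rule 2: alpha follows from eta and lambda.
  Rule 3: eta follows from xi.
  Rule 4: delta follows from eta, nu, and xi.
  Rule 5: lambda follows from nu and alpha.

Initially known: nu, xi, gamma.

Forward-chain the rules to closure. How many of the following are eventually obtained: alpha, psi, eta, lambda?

2

xi holds, so eta follows (Rule 3).
From xi, Rule 1 gives psi.
alpha would need eta and lambda (Rule 2), but lambda is never established.
psi: reached.
eta: reached.
lambda would need nu and alpha (Rule 5), but alpha is never established.
Reached: psi and eta — 2 of the 4.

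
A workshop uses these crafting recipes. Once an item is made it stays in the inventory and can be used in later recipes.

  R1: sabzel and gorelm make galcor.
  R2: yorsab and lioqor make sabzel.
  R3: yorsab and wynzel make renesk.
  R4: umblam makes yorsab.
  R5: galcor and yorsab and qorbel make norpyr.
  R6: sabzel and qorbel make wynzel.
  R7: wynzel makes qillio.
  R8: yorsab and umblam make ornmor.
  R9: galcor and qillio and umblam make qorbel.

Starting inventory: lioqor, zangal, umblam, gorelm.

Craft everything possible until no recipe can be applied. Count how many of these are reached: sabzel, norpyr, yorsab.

2

umblam → yorsab (R4).
yorsab and lioqor → sabzel (R2).
sabzel: reached.
norpyr would need galcor, yorsab, and qorbel (R5), but qorbel is never obtained.
yorsab: reached.
Reached: sabzel and yorsab — 2 of the 3.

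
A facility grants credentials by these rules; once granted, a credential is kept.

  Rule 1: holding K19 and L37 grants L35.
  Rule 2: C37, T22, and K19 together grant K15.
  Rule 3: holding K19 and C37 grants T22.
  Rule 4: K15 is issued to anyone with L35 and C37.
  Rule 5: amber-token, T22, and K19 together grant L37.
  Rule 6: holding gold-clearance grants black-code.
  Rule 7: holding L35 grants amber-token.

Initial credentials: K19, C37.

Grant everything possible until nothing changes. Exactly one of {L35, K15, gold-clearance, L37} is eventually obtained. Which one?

K15

Holding K19 and C37 grants T22 (Rule 3).
Holding C37, T22, and K19 grants K15 (Rule 2).
L35 would need K19 and L37 (Rule 1), but L37 is never granted. No rule produces gold-clearance, and it is not given. L37 would need amber-token, T22, and K19 (Rule 5), but amber-token is never granted.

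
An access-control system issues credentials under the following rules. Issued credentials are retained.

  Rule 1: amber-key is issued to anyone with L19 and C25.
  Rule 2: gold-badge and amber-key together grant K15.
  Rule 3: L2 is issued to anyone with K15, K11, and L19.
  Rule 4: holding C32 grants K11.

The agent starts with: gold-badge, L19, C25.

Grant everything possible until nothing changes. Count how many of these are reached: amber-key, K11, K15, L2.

2

Holding L19 and C25 grants amber-key (Rule 1).
Holding gold-badge and amber-key grants K15 (Rule 2).
amber-key: reached.
K11 would need C32 (Rule 4), but C32 is never granted.
K15: reached.
L2 would need K15, K11, and L19 (Rule 3), but K11 is never granted.
Reached: amber-key and K15 — 2 of the 4.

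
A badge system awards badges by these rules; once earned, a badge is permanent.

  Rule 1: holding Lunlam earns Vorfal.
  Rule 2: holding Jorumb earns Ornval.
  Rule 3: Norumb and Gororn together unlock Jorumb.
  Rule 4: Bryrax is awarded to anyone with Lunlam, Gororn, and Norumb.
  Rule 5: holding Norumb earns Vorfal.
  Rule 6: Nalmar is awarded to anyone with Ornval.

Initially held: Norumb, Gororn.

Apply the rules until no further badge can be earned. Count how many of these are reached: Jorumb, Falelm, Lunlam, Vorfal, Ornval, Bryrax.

With Norumb and Gororn, Jorumb is earned (Rule 3).
With Norumb, Vorfal is earned (Rule 5).
With Jorumb, Ornval is earned (Rule 2).
Jorumb: reached.
No rule produces Falelm, and it is not given.
No rule produces Lunlam, and it is not given.
Vorfal: reached.
Ornval: reached.
Bryrax would need Lunlam, Gororn, and Norumb (Rule 4), but Lunlam is never earned.
Reached: Jorumb, Vorfal, and Ornval — 3 of the 6.

3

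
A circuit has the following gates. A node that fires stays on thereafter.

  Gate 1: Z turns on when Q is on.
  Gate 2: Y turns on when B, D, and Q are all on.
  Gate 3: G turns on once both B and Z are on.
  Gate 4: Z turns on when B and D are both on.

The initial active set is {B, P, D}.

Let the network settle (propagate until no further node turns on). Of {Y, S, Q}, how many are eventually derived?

0

Y would need B, D, and Q (Gate 2), but Q never turns on.
No rule produces S, and it is not given.
No rule produces Q, and it is not given.
None of the 3 are reached.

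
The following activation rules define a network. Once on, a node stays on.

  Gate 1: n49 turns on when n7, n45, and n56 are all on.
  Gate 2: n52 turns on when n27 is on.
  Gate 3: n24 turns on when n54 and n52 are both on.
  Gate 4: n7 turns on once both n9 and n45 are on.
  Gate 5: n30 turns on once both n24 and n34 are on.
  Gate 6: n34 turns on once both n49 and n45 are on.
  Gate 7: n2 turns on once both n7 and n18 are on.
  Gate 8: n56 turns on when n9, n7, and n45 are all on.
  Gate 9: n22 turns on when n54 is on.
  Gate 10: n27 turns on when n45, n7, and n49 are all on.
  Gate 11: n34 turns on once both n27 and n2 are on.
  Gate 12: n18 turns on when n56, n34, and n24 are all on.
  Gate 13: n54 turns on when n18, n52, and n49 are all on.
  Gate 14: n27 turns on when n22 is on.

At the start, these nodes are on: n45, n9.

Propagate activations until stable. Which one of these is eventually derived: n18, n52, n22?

Gate 4: n9 and n45 on → n7 on.
Gate 8: n9, n7, and n45 on → n56 on.
n7, n45, and n56 are on, so n49 turns on (Gate 1).
n45, n7, and n49 are on, so n27 turns on (Gate 10).
Gate 2: n27 on → n52 on.
n18 would need n56, n34, and n24 (Gate 12), but n24 never turns on. n22 would need n54 (Gate 9), but n54 never turns on.

n52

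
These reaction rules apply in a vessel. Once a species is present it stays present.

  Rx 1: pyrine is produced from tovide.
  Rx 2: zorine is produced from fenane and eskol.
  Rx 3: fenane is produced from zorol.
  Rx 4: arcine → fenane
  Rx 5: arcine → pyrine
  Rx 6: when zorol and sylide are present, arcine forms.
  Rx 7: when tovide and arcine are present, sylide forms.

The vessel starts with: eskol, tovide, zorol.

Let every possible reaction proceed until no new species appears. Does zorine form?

Yes

zorol present → fenane forms (Rx 3).
fenane and eskol present → zorine forms (Rx 2).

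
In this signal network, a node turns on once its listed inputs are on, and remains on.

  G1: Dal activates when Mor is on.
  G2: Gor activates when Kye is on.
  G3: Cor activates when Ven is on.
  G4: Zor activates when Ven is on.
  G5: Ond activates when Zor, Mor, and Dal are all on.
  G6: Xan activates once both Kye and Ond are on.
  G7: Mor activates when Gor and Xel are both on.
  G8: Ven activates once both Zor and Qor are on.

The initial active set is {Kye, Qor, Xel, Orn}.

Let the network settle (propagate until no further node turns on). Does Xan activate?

No

Xan would need Kye and Ond (G6), but Ond never turns on.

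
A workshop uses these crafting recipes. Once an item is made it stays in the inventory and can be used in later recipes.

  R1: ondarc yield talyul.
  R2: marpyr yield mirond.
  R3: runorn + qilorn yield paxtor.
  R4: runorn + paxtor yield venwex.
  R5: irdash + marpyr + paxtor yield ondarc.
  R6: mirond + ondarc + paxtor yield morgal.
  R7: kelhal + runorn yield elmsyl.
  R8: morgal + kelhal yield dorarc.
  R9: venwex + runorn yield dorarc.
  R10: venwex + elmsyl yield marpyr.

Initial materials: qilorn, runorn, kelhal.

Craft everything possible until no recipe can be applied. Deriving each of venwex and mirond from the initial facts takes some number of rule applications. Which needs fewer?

venwex: runorn + qilorn → paxtor (R3). runorn + paxtor → venwex (R4). [2 rule applications]
mirond: Using R3, runorn and qilorn make paxtor. kelhal + runorn → elmsyl (R7). runorn + paxtor → venwex (R4). Using R10, venwex and elmsyl make marpyr. Using R2, marpyr makes mirond. [5 rule applications]
venwex needs fewer.

venwex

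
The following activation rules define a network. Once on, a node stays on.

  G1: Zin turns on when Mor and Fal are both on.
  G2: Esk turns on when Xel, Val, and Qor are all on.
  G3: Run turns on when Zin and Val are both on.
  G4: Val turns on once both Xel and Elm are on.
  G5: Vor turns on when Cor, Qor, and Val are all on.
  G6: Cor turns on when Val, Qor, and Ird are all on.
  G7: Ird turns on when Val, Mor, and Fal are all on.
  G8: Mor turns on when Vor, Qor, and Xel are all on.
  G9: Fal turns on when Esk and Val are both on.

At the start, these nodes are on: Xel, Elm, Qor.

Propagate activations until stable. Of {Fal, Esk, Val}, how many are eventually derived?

3

G4: Xel and Elm on → Val on.
Xel, Val, and Qor are on, so Esk turns on (G2).
Esk and Val are on, so Fal turns on (G9).
Fal: reached.
Esk: reached.
Val: reached.
All 3 are reached.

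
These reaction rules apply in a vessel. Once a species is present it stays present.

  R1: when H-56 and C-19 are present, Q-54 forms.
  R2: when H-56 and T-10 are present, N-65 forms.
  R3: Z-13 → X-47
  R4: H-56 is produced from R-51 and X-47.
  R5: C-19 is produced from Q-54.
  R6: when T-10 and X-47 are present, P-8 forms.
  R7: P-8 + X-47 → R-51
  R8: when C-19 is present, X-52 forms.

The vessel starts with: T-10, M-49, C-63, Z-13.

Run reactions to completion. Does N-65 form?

Yes

Z-13 present → X-47 forms (R3).
T-10 and X-47 present → P-8 forms (R6).
P-8 and X-47 present → R-51 forms (R7).
R-51 and X-47 present → H-56 forms (R4).
H-56 and T-10 present → N-65 forms (R2).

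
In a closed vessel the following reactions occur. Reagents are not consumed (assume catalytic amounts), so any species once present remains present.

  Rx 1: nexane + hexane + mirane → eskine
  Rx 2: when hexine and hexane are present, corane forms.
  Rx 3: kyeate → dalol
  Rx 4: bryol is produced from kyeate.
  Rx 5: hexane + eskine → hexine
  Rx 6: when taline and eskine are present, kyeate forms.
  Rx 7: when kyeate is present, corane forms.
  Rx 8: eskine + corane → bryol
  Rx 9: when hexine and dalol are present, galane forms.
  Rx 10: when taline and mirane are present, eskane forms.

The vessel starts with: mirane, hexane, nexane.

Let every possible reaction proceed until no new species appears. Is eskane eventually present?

eskane would need taline and mirane (Rx 10), but taline never forms.

No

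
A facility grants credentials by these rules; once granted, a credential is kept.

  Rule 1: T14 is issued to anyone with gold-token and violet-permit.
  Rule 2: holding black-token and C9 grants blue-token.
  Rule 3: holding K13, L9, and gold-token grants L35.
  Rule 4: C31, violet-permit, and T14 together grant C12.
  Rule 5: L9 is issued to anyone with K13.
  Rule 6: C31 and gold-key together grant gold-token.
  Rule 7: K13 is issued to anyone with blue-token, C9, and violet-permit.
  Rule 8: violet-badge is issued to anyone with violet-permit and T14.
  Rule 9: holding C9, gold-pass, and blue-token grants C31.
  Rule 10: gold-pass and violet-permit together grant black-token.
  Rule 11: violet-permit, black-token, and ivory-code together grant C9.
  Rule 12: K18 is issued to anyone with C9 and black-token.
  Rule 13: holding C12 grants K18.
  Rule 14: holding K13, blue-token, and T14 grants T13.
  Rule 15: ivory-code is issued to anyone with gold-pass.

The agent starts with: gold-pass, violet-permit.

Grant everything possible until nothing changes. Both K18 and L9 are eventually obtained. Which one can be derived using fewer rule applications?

K18: Holding gold-pass and violet-permit grants black-token (Rule 10). Holding gold-pass grants ivory-code (Rule 15). Holding violet-permit, black-token, and ivory-code grants C9 (Rule 11). Holding C9 and black-token grants K18 (Rule 12). [4 rule applications]
L9: Holding gold-pass and violet-permit grants black-token (Rule 10). Holding gold-pass grants ivory-code (Rule 15). Holding violet-permit, black-token, and ivory-code grants C9 (Rule 11). Holding black-token and C9 grants blue-token (Rule 2). Holding blue-token, C9, and violet-permit grants K13 (Rule 7). Holding K13 grants L9 (Rule 5). [6 rule applications]
K18 needs fewer.

K18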